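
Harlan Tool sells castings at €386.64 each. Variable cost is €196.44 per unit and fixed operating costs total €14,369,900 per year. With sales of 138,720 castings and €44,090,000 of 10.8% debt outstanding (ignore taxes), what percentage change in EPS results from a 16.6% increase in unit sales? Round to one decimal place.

+60.4%

Contribution at this volume is 138,720 × €190.20 = €26,384,544.00.
Operating income = contribution − fixed costs = €26,384,544.00 − €14,369,900 = €12,014,644.00.
Interest = €4,761,720.00, so EBIT − I = €7,252,924.00.
DCL = total CM / (EBIT − I) = €26,384,544.00 / €7,252,924.00 = 3.6378.
EPS therefore changes by 3.6378 × (+16.6%) = +60.4%.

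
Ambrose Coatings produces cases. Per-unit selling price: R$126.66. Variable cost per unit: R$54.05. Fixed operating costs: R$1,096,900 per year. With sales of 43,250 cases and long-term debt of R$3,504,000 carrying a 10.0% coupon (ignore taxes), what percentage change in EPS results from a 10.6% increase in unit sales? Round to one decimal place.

+19.7%

At 43,250 units, contribution = 43,250 × R$72.61 = R$3,140,382.50.
Operating income = contribution − fixed costs = R$3,140,382.50 − R$1,096,900 = R$2,043,482.50.
After interest of R$350,400.00, pre-tax earnings = R$1,693,082.50.
Degree of combined leverage = contribution ÷ (EBIT − I) = R$3,140,382.50 ÷ R$1,693,082.50 = 1.8548.
%ΔEPS = DCL × %ΔSales = 1.8548 × +10.6% = +19.7%.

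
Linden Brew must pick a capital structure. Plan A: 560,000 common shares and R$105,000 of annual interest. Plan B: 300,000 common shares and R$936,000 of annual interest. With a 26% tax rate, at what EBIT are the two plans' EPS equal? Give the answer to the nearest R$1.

Set EPS_A = EPS_B: (EBIT − R$105,000)(1 − 0.26) ÷ 560,000 = (EBIT − R$936,000)(1 − 0.26) ÷ 300,000.
The (1 − t) factor cancels: (EBIT − 105,000) × 300,000 = (EBIT − 936,000) × 560,000.
EBIT × (560,000 − 300,000) = 936,000 × 560,000 − 105,000 × 300,000 = 492,660,000,000, so EBIT = 492,660,000,000 ÷ 260,000 = 1,894,846.15.

R$1,894,846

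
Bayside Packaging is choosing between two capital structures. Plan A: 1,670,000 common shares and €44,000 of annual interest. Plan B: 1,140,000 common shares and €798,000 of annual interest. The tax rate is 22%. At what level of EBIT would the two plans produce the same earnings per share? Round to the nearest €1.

€2,419,811

Set EPS_A = EPS_B: (EBIT − €44,000)(1 − 0.22) ÷ 1,670,000 = (EBIT − €798,000)(1 − 0.22) ÷ 1,140,000.
The (1 − t) factor cancels: (EBIT − 44,000) × 1,140,000 = (EBIT − 798,000) × 1,670,000.
EBIT × (1,670,000 − 1,140,000) = 798,000 × 1,670,000 − 44,000 × 1,140,000 = 1,282,500,000,000, so EBIT = 1,282,500,000,000 ÷ 530,000 = 2,419,811.32.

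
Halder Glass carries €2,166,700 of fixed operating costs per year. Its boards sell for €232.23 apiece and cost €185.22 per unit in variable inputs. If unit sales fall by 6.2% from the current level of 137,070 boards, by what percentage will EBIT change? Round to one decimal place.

Contribution at this volume is 137,070 × €47.01 = €6,443,660.70.
Operating income = contribution − fixed costs = €6,443,660.70 − €2,166,700 = €4,276,960.70.
Degree of operating leverage = €6,443,660.70 / €4,276,960.70 = 1.5066.
So EBIT moves 1.5066 × (-6.2%) = -9.3%.

-9.3%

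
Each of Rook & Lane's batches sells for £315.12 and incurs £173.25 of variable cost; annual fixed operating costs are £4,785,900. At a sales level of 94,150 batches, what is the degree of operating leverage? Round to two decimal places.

1.56

At 94,150 units, contribution = 94,150 × £141.87 = £13,357,060.50.
Subtracting fixed costs: EBIT = £13,357,060.50 − £4,785,900 = £8,571,160.50.
So DOL = total CM / EBIT = £13,357,060.50 / £8,571,160.50 = 1.5584.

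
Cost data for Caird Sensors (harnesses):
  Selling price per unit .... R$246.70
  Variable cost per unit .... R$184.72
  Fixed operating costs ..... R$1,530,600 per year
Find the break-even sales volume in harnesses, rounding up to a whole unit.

24,696 harnesses

Each unit contributes R$246.70 − R$184.72 = R$61.98.
Break-even volume = fixed costs ÷ CM per unit = R$1,530,600 ÷ R$61.98 = 24,695.06, so 24,696 harnesses.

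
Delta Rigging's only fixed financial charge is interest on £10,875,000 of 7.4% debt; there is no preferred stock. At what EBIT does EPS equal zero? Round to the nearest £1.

Annual interest = 7.4% × £10,875,000 = £804,750.00.
With no preferred dividends, EPS = 0 when EBIT exactly covers interest, so the financial break-even EBIT is £804,750.00.

£804,750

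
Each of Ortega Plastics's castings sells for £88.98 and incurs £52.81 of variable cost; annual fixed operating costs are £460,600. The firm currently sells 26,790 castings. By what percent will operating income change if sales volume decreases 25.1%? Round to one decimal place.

-47.8%

At 26,790 units, contribution = 26,790 × £36.17 = £968,994.30.
EBIT = £968,994.30 − £460,600 = £508,394.30.
So DOL = total CM / EBIT = £968,994.30 / £508,394.30 = 1.9060.
%ΔEBIT = DOL × %ΔSales = 1.9060 × -25.1% = -47.8%.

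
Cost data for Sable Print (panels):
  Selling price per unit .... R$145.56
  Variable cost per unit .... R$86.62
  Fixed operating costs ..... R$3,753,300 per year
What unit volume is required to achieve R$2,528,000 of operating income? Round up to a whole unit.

106,572 panels

Unit CM = price − variable cost = R$145.56 − R$86.62 = R$58.94.
Required volume = (fixed costs + target profit) ÷ CM = (R$3,753,300 + R$2,528,000) ÷ R$58.94 = 106,571.09, so 106,572 panels.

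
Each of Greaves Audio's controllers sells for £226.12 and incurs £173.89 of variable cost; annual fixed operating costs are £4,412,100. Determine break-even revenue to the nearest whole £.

Contribution margin per unit = £226.12 − £173.89 = £52.23, a CM ratio of £52.23 ÷ £226.12 = 0.2310.
Break-even sales = FC ÷ CM ratio = £4,412,100 × £226.12 / £52.23 = £19,101,360.

£19,101,360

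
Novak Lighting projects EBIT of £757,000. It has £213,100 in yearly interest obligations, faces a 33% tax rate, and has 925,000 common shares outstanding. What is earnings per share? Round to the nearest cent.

Pre-tax income = £757,000 − £213,100.00 = £543,900.00.
After tax at 33%: net income = £543,900.00 × 0.67 = £364,413.00.
EPS = £364,413.00 ÷ 925,000 = £0.39.

£0.39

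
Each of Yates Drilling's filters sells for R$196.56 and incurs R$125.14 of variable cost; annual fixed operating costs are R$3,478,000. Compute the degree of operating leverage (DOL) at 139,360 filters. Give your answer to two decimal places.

Total contribution margin = 139,360 × R$71.42 = R$9,953,091.20.
EBIT = R$9,953,091.20 − R$3,478,000 = R$6,475,091.20.
DOL = contribution ÷ EBIT = R$9,953,091.20 ÷ R$6,475,091.20 = 1.5371.

1.54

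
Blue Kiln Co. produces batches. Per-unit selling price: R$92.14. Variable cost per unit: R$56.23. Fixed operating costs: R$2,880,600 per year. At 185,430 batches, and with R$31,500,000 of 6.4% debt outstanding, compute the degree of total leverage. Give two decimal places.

Total contribution margin = 185,430 × R$35.91 = R$6,658,791.30.
Operating income = contribution − fixed costs = R$6,658,791.30 − R$2,880,600 = R$3,778,191.30. Interest = R$2,016,000.00, so EBIT − I = R$1,762,191.30.
Degree of total leverage = total CM / (EBIT − interest) = R$6,658,791.30 / R$1,762,191.30 = 3.7787.

3.78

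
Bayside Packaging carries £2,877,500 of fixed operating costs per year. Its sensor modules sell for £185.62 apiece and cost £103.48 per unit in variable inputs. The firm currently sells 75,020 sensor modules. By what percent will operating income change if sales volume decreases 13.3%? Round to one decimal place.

Total contribution margin = 75,020 × £82.14 = £6,162,142.80.
Operating income = contribution − fixed costs = £6,162,142.80 − £2,877,500 = £3,284,642.80.
So DOL = total CM / EBIT = £6,162,142.80 / £3,284,642.80 = 1.8760.
%ΔEBIT = DOL × %ΔSales = 1.8760 × -13.3% = -25.0%.

-25.0%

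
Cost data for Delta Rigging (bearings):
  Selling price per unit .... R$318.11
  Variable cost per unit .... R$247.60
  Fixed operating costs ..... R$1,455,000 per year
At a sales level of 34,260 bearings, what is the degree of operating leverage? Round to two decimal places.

Total contribution margin = 34,260 × R$70.51 = R$2,415,672.60.
Subtracting fixed costs: EBIT = R$2,415,672.60 − R$1,455,000 = R$960,672.60.
So DOL = total CM / EBIT = R$2,415,672.60 / R$960,672.60 = 2.5146.

2.51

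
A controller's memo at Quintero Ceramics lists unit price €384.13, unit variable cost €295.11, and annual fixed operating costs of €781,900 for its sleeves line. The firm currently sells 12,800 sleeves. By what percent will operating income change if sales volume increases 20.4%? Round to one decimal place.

At 12,800 units, contribution = 12,800 × €89.02 = €1,139,456.00.
EBIT = €1,139,456.00 − €781,900 = €357,556.00.
DOL = contribution ÷ EBIT = €1,139,456.00 ÷ €357,556.00 = 3.1868.
So EBIT moves 3.1868 × (+20.4%) = +65.0%.

+65.0%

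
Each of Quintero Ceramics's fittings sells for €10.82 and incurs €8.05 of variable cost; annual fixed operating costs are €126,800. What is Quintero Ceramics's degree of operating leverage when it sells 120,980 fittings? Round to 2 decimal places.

1.61

Contribution at this volume is 120,980 × €2.77 = €335,114.60.
EBIT = €335,114.60 − €126,800 = €208,314.60.
So DOL = total CM / EBIT = €335,114.60 / €208,314.60 = 1.6087.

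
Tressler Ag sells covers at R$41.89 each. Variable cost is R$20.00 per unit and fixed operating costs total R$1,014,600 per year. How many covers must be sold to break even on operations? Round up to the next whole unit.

46,350 covers

Each unit contributes R$41.89 − R$20.00 = R$21.89.
Break-even volume = fixed costs ÷ CM per unit = R$1,014,600 ÷ R$21.89 = 46,349.93, so 46,350 covers.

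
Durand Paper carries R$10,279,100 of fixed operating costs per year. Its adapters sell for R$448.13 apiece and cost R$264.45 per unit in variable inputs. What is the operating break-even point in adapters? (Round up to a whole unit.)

55,962 adapters

Each unit contributes R$448.13 − R$264.45 = R$183.68.
Break-even Q = R$10,279,100 / R$183.68 = 55,962.00 → 55,962 adapters.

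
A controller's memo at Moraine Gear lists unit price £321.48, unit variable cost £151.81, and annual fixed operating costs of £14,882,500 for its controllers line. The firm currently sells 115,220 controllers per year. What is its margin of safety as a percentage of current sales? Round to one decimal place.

23.9%

Contribution margin per unit = £321.48 − £151.81 = £169.67. Break-even units = £14,882,500 ÷ £169.67 = 87,714.39; break-even revenue = 87,714.39 × £321.48 = £28,198,421.05.
Actual sales revenue = 115,220 × £321.48 = £37,040,925.60.
Margin of safety = (£37,040,925.60 − £28,198,421.05) ÷ £37,040,925.60 = 23.9%.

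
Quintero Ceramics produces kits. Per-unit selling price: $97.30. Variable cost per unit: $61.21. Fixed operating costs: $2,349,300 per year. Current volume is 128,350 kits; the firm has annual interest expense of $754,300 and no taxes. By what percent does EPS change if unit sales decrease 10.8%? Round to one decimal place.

-32.7%

At 128,350 units, contribution = 128,350 × $36.09 = $4,632,151.50.
EBIT = $4,632,151.50 − $2,349,300 = $2,282,851.50.
Interest = $754,300.00, so EBIT − I = $1,528,551.50.
Degree of combined leverage = contribution ÷ (EBIT − I) = $4,632,151.50 ÷ $1,528,551.50 = 3.0304.
EPS therefore changes by 3.0304 × (-10.8%) = -32.7%.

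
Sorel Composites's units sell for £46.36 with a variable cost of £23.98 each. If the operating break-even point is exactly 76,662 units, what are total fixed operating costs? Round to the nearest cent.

£1,715,695.56

Each unit contributes £46.36 − £23.98 = £22.38.
Since BE = FC / CM, FC = 76,662 × £22.38 = £1,715,695.56.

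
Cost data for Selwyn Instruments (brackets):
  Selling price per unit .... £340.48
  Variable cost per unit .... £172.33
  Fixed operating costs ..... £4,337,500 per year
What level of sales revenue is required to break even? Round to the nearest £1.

£8,782,825

Contribution margin per unit = £340.48 − £172.33 = £168.15, a CM ratio of £168.15 ÷ £340.48 = 0.4939.
Break-even revenue = fixed costs × price ÷ CM = £4,337,500 × £340.48 ÷ £168.15 = £8,782,825.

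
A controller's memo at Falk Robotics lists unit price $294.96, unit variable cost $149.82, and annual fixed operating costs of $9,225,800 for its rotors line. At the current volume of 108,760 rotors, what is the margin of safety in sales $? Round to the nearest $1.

$13,330,766

Unit CM = price − variable cost = $294.96 − $149.82 = $145.14. Break-even units = $9,225,800 ÷ $145.14 = 63,564.83; break-even revenue = 63,564.83 × $294.96 = $18,749,083.42.
Current sales = 108,760 × $294.96 = $32,079,849.60.
Margin of safety = $32,079,849.60 − $18,749,083.42 = $13,330,766.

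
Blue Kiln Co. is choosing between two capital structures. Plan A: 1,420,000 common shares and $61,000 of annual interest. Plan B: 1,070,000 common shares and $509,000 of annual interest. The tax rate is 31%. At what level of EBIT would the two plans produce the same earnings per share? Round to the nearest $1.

At indifference, (EBIT − 61,000)(1 − t)/1,420,000 = (EBIT − 509,000)(1 − t)/1,070,000.
The (1 − t) factor cancels: (EBIT − 61,000) × 1,070,000 = (EBIT − 509,000) × 1,420,000.
EBIT × (1,420,000 − 1,070,000) = 509,000 × 1,420,000 − 61,000 × 1,070,000 = 657,510,000,000, so EBIT = 657,510,000,000 ÷ 350,000 = 1,878,600.00.

$1,878,600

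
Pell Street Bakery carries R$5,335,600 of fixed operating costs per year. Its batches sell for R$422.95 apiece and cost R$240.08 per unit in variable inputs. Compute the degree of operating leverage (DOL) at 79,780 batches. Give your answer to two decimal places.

1.58

Total contribution margin = 79,780 × R$182.87 = R$14,589,368.60.
EBIT = R$14,589,368.60 − R$5,335,600 = R$9,253,768.60.
So DOL = total CM / EBIT = R$14,589,368.60 / R$9,253,768.60 = 1.5766.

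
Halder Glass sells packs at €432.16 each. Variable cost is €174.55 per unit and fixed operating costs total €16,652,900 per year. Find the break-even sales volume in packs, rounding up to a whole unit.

64,644 packs

Unit CM = price − variable cost = €432.16 − €174.55 = €257.61.
Units to break even: €16,652,900 ÷ €257.61 = 64,643.84, rounded up to 64,644.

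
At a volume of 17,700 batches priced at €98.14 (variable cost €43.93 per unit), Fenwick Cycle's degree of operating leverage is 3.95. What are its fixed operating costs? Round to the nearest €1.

Contribution at this volume is 17,700 × €54.21 = €959,517.00.
Since DOL = CM ÷ EBIT, EBIT = €959,517.00 ÷ 3.95 = €242,915.70.
Fixed costs = CM − EBIT = €959,517.00 − €242,915.70 = €716,601.

€716,601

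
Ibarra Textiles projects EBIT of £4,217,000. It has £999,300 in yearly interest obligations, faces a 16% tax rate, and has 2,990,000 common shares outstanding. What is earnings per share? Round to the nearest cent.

£0.90

Interest = £999,300.00, so EBT = £4,217,000 − £999,300.00 = £3,217,700.00.
After tax at 16%: net income = £3,217,700.00 × 0.84 = £2,702,868.00.
Per share: £2,702,868.00 / 2,990,000 shares = £0.90.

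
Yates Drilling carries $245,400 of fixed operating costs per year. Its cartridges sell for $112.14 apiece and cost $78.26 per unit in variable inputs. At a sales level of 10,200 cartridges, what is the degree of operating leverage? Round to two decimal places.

At 10,200 units, contribution = 10,200 × $33.88 = $345,576.00.
Operating income = contribution − fixed costs = $345,576.00 − $245,400 = $100,176.00.
So DOL = total CM / EBIT = $345,576.00 / $100,176.00 = 3.4497.

3.45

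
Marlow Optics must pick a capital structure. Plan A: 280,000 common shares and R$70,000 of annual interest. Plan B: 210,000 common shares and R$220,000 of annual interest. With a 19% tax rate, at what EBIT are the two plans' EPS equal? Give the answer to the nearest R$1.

Set EPS_A = EPS_B: (EBIT − R$70,000)(1 − 0.19) ÷ 280,000 = (EBIT − R$220,000)(1 − 0.19) ÷ 210,000.
The (1 − t) factor cancels: (EBIT − 70,000) × 210,000 = (EBIT − 220,000) × 280,000.
Solving, EBIT = (220,000·280,000 − 70,000·210,000) / (280,000 − 210,000) = 46,900,000,000 / 70,000 = 670,000.00.

R$670,000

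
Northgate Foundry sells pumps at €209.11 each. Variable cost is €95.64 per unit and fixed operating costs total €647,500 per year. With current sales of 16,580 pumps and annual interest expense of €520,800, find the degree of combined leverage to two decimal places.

2.64

Total contribution margin = 16,580 × €113.47 = €1,881,332.60.
Operating income = contribution − fixed costs = €1,881,332.60 − €647,500 = €1,233,832.60. Interest = €520,800.00, so EBIT − I = €713,032.60.
DCL = contribution ÷ (EBIT − I) = €1,881,332.60 ÷ €713,032.60 = 2.6385.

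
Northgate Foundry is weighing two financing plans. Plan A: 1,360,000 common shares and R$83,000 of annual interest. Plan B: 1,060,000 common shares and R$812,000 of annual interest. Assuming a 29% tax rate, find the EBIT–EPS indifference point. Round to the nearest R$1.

R$3,387,800

Set EPS_A = EPS_B: (EBIT − R$83,000)(1 − 0.29) ÷ 1,360,000 = (EBIT − R$812,000)(1 − 0.29) ÷ 1,060,000.
Cancelling (1 − t) and cross-multiplying: 1,060,000·(EBIT − 83,000) = 1,360,000·(EBIT − 812,000).
Solving, EBIT = (812,000·1,360,000 − 83,000·1,060,000) / (1,360,000 − 1,060,000) = 1,016,340,000,000 / 300,000 = 3,387,800.00.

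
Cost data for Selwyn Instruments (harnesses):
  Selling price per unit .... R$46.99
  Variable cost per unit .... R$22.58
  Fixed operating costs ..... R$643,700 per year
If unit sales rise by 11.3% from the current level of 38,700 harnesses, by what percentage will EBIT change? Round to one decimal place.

+35.5%

At 38,700 units, contribution = 38,700 × R$24.41 = R$944,667.00.
Subtracting fixed costs: EBIT = R$944,667.00 − R$643,700 = R$300,967.00.
Degree of operating leverage = R$944,667.00 / R$300,967.00 = 3.1388.
%ΔEBIT = DOL × %ΔSales = 3.1388 × +11.3% = +35.5%.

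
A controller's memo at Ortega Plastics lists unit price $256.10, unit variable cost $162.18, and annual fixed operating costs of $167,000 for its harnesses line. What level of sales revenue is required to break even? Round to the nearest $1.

CM per unit = $256.10 − $162.18 = $93.92; CM ratio = $93.92 / $256.10 = 0.3667.
Break-even revenue = fixed costs × price ÷ CM = $167,000 × $256.10 ÷ $93.92 = $455,374.

$455,374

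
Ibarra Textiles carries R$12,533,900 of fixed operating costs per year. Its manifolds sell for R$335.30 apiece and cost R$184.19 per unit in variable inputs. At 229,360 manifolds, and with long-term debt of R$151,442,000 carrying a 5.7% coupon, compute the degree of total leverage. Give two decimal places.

Total contribution margin = 229,360 × R$151.11 = R$34,658,589.60.
Operating income = contribution − fixed costs = R$34,658,589.60 − R$12,533,900 = R$22,124,689.60. Interest = R$8,632,194.00, so EBIT − I = R$13,492,495.60.
Degree of total leverage = total CM / (EBIT − interest) = R$34,658,589.60 / R$13,492,495.60 = 2.5687.

2.57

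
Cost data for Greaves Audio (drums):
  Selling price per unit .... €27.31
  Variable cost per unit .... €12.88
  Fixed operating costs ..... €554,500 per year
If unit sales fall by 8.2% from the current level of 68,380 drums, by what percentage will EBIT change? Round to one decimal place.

Contribution at this volume is 68,380 × €14.43 = €986,723.40.
Operating income = contribution − fixed costs = €986,723.40 − €554,500 = €432,223.40.
Degree of operating leverage = €986,723.40 / €432,223.40 = 2.2829.
So EBIT moves 2.2829 × (-8.2%) = -18.7%.

-18.7%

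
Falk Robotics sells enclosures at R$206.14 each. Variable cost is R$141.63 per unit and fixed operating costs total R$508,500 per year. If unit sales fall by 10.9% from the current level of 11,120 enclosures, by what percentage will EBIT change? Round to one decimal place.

-37.4%

At 11,120 units, contribution = 11,120 × R$64.51 = R$717,351.20.
EBIT = R$717,351.20 − R$508,500 = R$208,851.20.
So DOL = total CM / EBIT = R$717,351.20 / R$208,851.20 = 3.4347.
%ΔEBIT = DOL × %ΔSales = 3.4347 × -10.9% = -37.4%.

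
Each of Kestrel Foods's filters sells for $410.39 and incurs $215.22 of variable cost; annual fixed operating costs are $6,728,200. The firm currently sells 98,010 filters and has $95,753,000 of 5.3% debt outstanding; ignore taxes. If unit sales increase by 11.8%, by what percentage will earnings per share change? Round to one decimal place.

+30.8%

At 98,010 units, contribution = 98,010 × $195.17 = $19,128,611.70.
Subtracting fixed costs: EBIT = $19,128,611.70 − $6,728,200 = $12,400,411.70.
Interest = $5,074,909.00, so EBIT − I = $7,325,502.70.
Degree of combined leverage = contribution ÷ (EBIT − I) = $19,128,611.70 ÷ $7,325,502.70 = 2.6112.
EPS therefore changes by 2.6112 × (+11.8%) = +30.8%.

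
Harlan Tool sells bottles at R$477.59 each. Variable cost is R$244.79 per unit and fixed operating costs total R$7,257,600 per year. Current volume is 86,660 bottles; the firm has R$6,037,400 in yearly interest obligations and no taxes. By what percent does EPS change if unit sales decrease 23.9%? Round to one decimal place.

-70.1%

Total contribution margin = 86,660 × R$232.80 = R$20,174,448.00.
EBIT = R$20,174,448.00 − R$7,257,600 = R$12,916,848.00.
Interest = R$6,037,400.00, so EBIT − I = R$6,879,448.00.
Degree of combined leverage = contribution ÷ (EBIT − I) = R$20,174,448.00 ÷ R$6,879,448.00 = 2.9326.
%ΔEPS = DCL × %ΔSales = 2.9326 × -23.9% = -70.1%.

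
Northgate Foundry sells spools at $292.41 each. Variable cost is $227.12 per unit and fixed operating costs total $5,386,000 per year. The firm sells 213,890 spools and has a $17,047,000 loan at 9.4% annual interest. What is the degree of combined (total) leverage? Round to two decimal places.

2.00

At 213,890 units, contribution = 213,890 × $65.29 = $13,964,878.10.
EBIT = $13,964,878.10 − $5,386,000 = $8,578,878.10. Interest = $1,602,418.00.
DOL = $13,964,878.10 ÷ $8,578,878.10 = 1.6278; DFL = $8,578,878.10 ÷ $6,976,460.10 = 1.2297.
Combined leverage = 1.6278 × 1.2297 = 2.0017.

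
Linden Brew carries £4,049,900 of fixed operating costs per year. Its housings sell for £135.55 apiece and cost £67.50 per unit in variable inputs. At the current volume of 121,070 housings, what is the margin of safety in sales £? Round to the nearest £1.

£8,343,971

Contribution margin per unit = £135.55 − £67.50 = £68.05. Break-even units = £4,049,900 ÷ £68.05 = 59,513.59; break-even revenue = 59,513.59 × £135.55 = £8,067,067.52.
Current sales = 121,070 × £135.55 = £16,411,038.50.
Margin of safety = £16,411,038.50 − £8,067,067.52 = £8,343,971.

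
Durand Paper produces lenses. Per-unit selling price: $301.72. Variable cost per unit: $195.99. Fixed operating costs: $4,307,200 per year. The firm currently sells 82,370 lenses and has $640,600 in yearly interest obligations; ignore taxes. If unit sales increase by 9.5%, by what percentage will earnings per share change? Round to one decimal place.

+22.0%

Contribution at this volume is 82,370 × $105.73 = $8,708,980.10.
Operating income = contribution − fixed costs = $8,708,980.10 − $4,307,200 = $4,401,780.10.
After interest of $640,600.00, pre-tax earnings = $3,761,180.10.
DCL = total CM / (EBIT − I) = $8,708,980.10 / $3,761,180.10 = 2.3155.
EPS therefore changes by 2.3155 × (+9.5%) = +22.0%.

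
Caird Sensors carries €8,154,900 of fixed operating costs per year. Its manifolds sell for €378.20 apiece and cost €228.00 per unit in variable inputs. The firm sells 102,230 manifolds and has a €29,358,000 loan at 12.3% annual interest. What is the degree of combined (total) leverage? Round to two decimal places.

4.28

Total contribution margin = 102,230 × €150.20 = €15,354,946.00.
Operating income = contribution − fixed costs = €15,354,946.00 − €8,154,900 = €7,200,046.00. Interest = €3,611,034.00, so EBIT − I = €3,589,012.00.
DCL = contribution ÷ (EBIT − I) = €15,354,946.00 ÷ €3,589,012.00 = 4.2783.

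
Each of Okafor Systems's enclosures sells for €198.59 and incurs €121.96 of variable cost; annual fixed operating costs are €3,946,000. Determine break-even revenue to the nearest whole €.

Contribution margin per unit = €198.59 − €121.96 = €76.63, a CM ratio of €76.63 ÷ €198.59 = 0.3859.
Break-even revenue = fixed costs × price ÷ CM = €3,946,000 × €198.59 ÷ €76.63 = €10,226,232.

€10,226,232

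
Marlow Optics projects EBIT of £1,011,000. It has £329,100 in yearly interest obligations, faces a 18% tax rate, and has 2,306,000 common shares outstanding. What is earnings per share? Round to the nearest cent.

£0.24

Interest = £329,100.00, so EBT = £1,011,000 − £329,100.00 = £681,900.00.
Net income = £681,900.00 × (1 − 0.18) = £559,158.00.
EPS = £559,158.00 ÷ 2,306,000 = £0.24.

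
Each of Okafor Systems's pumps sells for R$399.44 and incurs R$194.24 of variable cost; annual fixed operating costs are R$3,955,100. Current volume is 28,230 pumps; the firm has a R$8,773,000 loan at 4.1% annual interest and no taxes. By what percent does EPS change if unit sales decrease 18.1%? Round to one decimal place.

-70.9%

Total contribution margin = 28,230 × R$205.20 = R$5,792,796.00.
EBIT = R$5,792,796.00 − R$3,955,100 = R$1,837,696.00.
Interest = R$359,693.00, so EBIT − I = R$1,478,003.00.
Degree of combined leverage = contribution ÷ (EBIT − I) = R$5,792,796.00 ÷ R$1,478,003.00 = 3.9193.
%ΔEPS = DCL × %ΔSales = 3.9193 × -18.1% = -70.9%.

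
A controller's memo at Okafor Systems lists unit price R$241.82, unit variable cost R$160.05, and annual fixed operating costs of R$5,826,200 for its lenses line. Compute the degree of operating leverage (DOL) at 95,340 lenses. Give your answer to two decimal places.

3.96

At 95,340 units, contribution = 95,340 × R$81.77 = R$7,795,951.80.
Operating income = contribution − fixed costs = R$7,795,951.80 − R$5,826,200 = R$1,969,751.80.
So DOL = total CM / EBIT = R$7,795,951.80 / R$1,969,751.80 = 3.9578.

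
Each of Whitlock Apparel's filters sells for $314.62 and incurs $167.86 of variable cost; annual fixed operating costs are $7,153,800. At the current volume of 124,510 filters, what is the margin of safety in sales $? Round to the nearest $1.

$23,837,219

Unit CM = price − variable cost = $314.62 − $167.86 = $146.76. Break-even units = $7,153,800 ÷ $146.76 = 48,744.89; break-even revenue = 48,744.89 × $314.62 = $15,336,117.17.
Actual sales revenue = 124,510 × $314.62 = $39,173,336.20.
Margin of safety = $39,173,336.20 − $15,336,117.17 = $23,837,219.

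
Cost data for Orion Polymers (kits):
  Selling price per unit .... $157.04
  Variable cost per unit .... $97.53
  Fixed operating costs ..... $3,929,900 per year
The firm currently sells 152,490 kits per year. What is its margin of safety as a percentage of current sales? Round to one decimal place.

Contribution margin per unit = $157.04 − $97.53 = $59.51. Break-even units = $3,929,900 ÷ $59.51 = 66,037.64; break-even revenue = 66,037.64 × $157.04 = $10,370,551.10.
Current sales = 152,490 × $157.04 = $23,947,029.60.
Margin of safety = ($23,947,029.60 − $10,370,551.10) ÷ $23,947,029.60 = 56.7%.

56.7%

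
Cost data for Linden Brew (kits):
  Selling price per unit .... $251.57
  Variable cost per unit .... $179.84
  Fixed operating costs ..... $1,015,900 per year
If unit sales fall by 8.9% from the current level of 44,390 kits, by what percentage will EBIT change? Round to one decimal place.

At 44,390 units, contribution = 44,390 × $71.73 = $3,184,094.70.
Operating income = contribution − fixed costs = $3,184,094.70 − $1,015,900 = $2,168,194.70.
So DOL = total CM / EBIT = $3,184,094.70 / $2,168,194.70 = 1.4685.
So EBIT moves 1.4685 × (-8.9%) = -13.1%.

-13.1%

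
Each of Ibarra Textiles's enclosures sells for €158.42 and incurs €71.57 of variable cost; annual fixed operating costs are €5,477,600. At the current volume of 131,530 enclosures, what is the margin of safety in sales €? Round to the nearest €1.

€10,845,487

Unit CM = price − variable cost = €158.42 − €71.57 = €86.85. Break-even units = €5,477,600 ÷ €86.85 = 63,069.66; break-even revenue = 63,069.66 × €158.42 = €9,991,495.59.
Actual sales revenue = 131,530 × €158.42 = €20,836,982.60.
Margin of safety = €20,836,982.60 − €9,991,495.59 = €10,845,487.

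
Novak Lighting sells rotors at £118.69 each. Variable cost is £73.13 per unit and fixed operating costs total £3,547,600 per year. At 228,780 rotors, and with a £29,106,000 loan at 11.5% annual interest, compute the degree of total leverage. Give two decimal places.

2.95

Contribution at this volume is 228,780 × £45.56 = £10,423,216.80.
Operating income = contribution − fixed costs = £10,423,216.80 − £3,547,600 = £6,875,616.80. Interest = £3,347,190.00.
DOL = £10,423,216.80 ÷ £6,875,616.80 = 1.5160; DFL = £6,875,616.80 ÷ £3,528,426.80 = 1.9486.
DCL = DOL × DFL = 1.5160 × 1.9486 = 2.9541.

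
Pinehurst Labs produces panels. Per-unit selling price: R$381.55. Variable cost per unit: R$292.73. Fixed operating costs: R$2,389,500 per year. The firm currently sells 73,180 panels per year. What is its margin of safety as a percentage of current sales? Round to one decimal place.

Unit CM = price − variable cost = R$381.55 − R$292.73 = R$88.82. Break-even units = R$2,389,500 ÷ R$88.82 = 26,902.72; break-even revenue = 26,902.72 × R$381.55 = R$10,264,734.58.
Current sales = 73,180 × R$381.55 = R$27,921,829.00.
Margin of safety = (R$27,921,829.00 − R$10,264,734.58) ÷ R$27,921,829.00 = 63.2%.

63.2%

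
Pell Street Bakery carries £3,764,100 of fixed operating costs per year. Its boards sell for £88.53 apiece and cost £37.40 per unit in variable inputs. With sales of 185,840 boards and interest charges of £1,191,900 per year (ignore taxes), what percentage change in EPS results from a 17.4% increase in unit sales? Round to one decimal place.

Contribution at this volume is 185,840 × £51.13 = £9,501,999.20.
Operating income = contribution − fixed costs = £9,501,999.20 − £3,764,100 = £5,737,899.20.
After interest of £1,191,900.00, pre-tax earnings = £4,545,999.20.
Degree of combined leverage = contribution ÷ (EBIT − I) = £9,501,999.20 ÷ £4,545,999.20 = 2.0902.
EPS therefore changes by 2.0902 × (+17.4%) = +36.4%.

+36.4%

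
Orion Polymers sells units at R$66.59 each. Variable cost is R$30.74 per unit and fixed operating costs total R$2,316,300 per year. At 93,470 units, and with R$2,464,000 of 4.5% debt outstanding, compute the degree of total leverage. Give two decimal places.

Contribution at this volume is 93,470 × R$35.85 = R$3,350,899.50.
Subtracting fixed costs: EBIT = R$3,350,899.50 − R$2,316,300 = R$1,034,599.50. Interest = R$110,880.00, so EBIT − I = R$923,719.50.
DCL = contribution ÷ (EBIT − I) = R$3,350,899.50 ÷ R$923,719.50 = 3.6276.

3.63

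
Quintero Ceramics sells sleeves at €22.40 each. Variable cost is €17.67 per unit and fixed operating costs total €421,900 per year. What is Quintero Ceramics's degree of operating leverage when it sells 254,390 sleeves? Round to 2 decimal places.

At 254,390 units, contribution = 254,390 × €4.73 = €1,203,264.70.
EBIT = €1,203,264.70 − €421,900 = €781,364.70.
Degree of operating leverage = €1,203,264.70 / €781,364.70 = 1.5400.

1.54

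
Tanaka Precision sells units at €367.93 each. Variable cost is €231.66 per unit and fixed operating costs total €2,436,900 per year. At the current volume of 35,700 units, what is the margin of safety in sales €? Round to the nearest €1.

Each unit contributes €367.93 − €231.66 = €136.27. Break-even units = €2,436,900 ÷ €136.27 = 17,882.88; break-even revenue = 17,882.88 × €367.93 = €6,579,647.88.
Current sales = 35,700 × €367.93 = €13,135,101.00.
Margin of safety = €13,135,101.00 − €6,579,647.88 = €6,555,453.

€6,555,453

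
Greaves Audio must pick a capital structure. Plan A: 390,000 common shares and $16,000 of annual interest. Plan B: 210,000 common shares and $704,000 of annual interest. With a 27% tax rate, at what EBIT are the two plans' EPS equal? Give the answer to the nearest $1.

$1,506,667

At indifference, (EBIT − 16,000)(1 − t)/390,000 = (EBIT − 704,000)(1 − t)/210,000.
Cancelling (1 − t) and cross-multiplying: 210,000·(EBIT − 16,000) = 390,000·(EBIT − 704,000).
EBIT × (390,000 − 210,000) = 704,000 × 390,000 − 16,000 × 210,000 = 271,200,000,000, so EBIT = 271,200,000,000 ÷ 180,000 = 1,506,666.67.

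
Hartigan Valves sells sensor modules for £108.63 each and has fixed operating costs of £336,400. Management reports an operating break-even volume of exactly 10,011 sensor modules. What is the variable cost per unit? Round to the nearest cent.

£75.03

Contribution per unit must be FC / Q = £336,400 / 10,011 = £33.6030.
Hence VC = price − CM = £108.63 − £33.6030 = £75.03.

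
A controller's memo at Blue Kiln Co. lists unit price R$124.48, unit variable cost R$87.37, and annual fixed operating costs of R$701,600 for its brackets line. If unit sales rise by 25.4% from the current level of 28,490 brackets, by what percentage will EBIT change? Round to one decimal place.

+75.5%

Total contribution margin = 28,490 × R$37.11 = R$1,057,263.90.
Operating income = contribution − fixed costs = R$1,057,263.90 − R$701,600 = R$355,663.90.
DOL = contribution ÷ EBIT = R$1,057,263.90 ÷ R$355,663.90 = 2.9726.
Operating income changes by 2.9726 × +25.4% = +75.5%.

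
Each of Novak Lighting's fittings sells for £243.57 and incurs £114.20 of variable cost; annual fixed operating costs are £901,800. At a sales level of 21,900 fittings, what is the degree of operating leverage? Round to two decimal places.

Contribution at this volume is 21,900 × £129.37 = £2,833,203.00.
Operating income = contribution − fixed costs = £2,833,203.00 − £901,800 = £1,931,403.00.
Degree of operating leverage = £2,833,203.00 / £1,931,403.00 = 1.4669.

1.47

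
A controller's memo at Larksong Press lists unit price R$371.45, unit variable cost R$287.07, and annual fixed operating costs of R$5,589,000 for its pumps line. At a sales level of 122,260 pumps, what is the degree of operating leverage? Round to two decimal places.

2.18

At 122,260 units, contribution = 122,260 × R$84.38 = R$10,316,298.80.
Subtracting fixed costs: EBIT = R$10,316,298.80 − R$5,589,000 = R$4,727,298.80.
DOL = contribution ÷ EBIT = R$10,316,298.80 ÷ R$4,727,298.80 = 2.1823.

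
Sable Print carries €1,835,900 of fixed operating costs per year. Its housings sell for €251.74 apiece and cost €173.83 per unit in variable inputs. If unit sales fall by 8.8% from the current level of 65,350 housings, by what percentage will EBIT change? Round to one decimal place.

-13.8%

At 65,350 units, contribution = 65,350 × €77.91 = €5,091,418.50.
EBIT = €5,091,418.50 − €1,835,900 = €3,255,518.50.
DOL = contribution ÷ EBIT = €5,091,418.50 ÷ €3,255,518.50 = 1.5639.
Operating income changes by 1.5639 × -8.8% = -13.8%.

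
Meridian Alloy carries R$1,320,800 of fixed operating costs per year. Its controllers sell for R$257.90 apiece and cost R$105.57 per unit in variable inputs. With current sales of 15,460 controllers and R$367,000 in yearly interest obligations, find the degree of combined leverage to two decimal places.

3.53

At 15,460 units, contribution = 15,460 × R$152.33 = R$2,355,021.80.
Subtracting fixed costs: EBIT = R$2,355,021.80 − R$1,320,800 = R$1,034,221.80. Interest = R$367,000.00.
DOL = R$2,355,021.80 ÷ R$1,034,221.80 = 2.2771; DFL = R$1,034,221.80 ÷ R$667,221.80 = 1.5500.
Combined leverage = 2.2771 × 1.5500 = 3.5295.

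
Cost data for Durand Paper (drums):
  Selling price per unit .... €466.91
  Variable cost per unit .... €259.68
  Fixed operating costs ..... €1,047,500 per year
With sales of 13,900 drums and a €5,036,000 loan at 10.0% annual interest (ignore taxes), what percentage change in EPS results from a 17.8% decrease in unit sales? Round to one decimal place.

-38.6%

Total contribution margin = 13,900 × €207.23 = €2,880,497.00.
EBIT = €2,880,497.00 − €1,047,500 = €1,832,997.00.
After interest of €503,600.00, pre-tax earnings = €1,329,397.00.
Degree of combined leverage = contribution ÷ (EBIT − I) = €2,880,497.00 ÷ €1,329,397.00 = 2.1668.
%ΔEPS = DCL × %ΔSales = 2.1668 × -17.8% = -38.6%.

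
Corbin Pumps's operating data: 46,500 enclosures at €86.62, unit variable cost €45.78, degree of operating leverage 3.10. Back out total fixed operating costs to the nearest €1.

Total contribution margin = 46,500 × €40.84 = €1,899,060.00.
DOL = contribution / EBIT, so EBIT = €1,899,060.00 / 3.10 = €612,600.00.
Fixed costs = CM − EBIT = €1,899,060.00 − €612,600.00 = €1,286,460.

€1,286,460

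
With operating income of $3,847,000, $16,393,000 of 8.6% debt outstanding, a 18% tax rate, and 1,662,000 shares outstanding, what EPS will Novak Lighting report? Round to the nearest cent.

$1.20

Interest = $1,409,798.00, so EBT = $3,847,000 − $1,409,798.00 = $2,437,202.00.
After tax at 18%: net income = $2,437,202.00 × 0.82 = $1,998,505.64.
Per share: $1,998,505.64 / 1,662,000 shares = $1.20.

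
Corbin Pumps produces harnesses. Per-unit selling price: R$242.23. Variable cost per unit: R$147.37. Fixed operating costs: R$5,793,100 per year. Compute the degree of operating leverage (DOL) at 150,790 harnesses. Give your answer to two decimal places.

1.68

Contribution at this volume is 150,790 × R$94.86 = R$14,303,939.40.
Operating income = contribution − fixed costs = R$14,303,939.40 − R$5,793,100 = R$8,510,839.40.
Degree of operating leverage = R$14,303,939.40 / R$8,510,839.40 = 1.6807.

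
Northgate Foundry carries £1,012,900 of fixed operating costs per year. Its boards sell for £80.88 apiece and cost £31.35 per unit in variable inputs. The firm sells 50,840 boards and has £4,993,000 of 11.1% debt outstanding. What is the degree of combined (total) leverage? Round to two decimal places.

2.65

Contribution at this volume is 50,840 × £49.53 = £2,518,105.20.
EBIT = £2,518,105.20 − £1,012,900 = £1,505,205.20. Interest = £554,223.00, so EBIT − I = £950,982.20.
Degree of total leverage = total CM / (EBIT − interest) = £2,518,105.20 / £950,982.20 = 2.6479.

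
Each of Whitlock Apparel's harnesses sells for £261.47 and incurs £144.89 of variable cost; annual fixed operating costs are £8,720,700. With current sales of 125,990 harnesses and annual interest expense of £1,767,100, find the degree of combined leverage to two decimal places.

3.50

At 125,990 units, contribution = 125,990 × £116.58 = £14,687,914.20.
EBIT = £14,687,914.20 − £8,720,700 = £5,967,214.20. Interest = £1,767,100.00, so EBIT − I = £4,200,114.20.
DCL = contribution ÷ (EBIT − I) = £14,687,914.20 ÷ £4,200,114.20 = 3.4970.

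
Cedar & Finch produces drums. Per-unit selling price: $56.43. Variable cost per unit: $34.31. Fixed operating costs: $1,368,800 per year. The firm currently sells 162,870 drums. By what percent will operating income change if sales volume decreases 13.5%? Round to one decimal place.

-21.8%

Total contribution margin = 162,870 × $22.12 = $3,602,684.40.
Subtracting fixed costs: EBIT = $3,602,684.40 − $1,368,800 = $2,233,884.40.
Degree of operating leverage = $3,602,684.40 / $2,233,884.40 = 1.6127.
So EBIT moves 1.6127 × (-13.5%) = -21.8%.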